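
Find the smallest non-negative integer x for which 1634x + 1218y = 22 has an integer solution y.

530

gcd(1634, 1218) = 2 (Euclid: 1634 = 1·1218 + 416; 1218 = 2·416 + 386; 416 = 1·386 + 30; 386 = 12·30 + 26; 30 = 1·26 + 4; 26 = 6·4 + 2; 4 = 2·2 + 0), and 2 | 22.
Extended Euclid: 1634·(-284) + 1218·(381) = 2. Scale by 11: x₀ = -3124.
General solution x = x₀ + 609t; reducing mod 609 gives x = 530 (and y = -711).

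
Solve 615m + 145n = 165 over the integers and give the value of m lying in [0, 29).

gcd(615, 145) = 5 (Euclid: 615 = 4·145 + 35; 145 = 4·35 + 5; 35 = 7·5 + 0), and 5 | 165.
Extended Euclid: 615·(-4) + 145·(17) = 5. Scale by 33: m₀ = -132.
General solution m = m₀ + 29t; reducing mod 29 gives m = 13 (and n = -54).

13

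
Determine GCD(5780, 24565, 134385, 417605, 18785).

1445

gcd(5780, 24565): 24565 = 4·5780 + 1445; 5780 = 4·1445 + 0 → 1445
gcd(1445, 134385): 134385 = 93·1445 + 0 → 1445
gcd(1445, 417605): 417605 = 289·1445 + 0 → 1445
gcd(1445, 18785): 18785 = 13·1445 + 0 → 1445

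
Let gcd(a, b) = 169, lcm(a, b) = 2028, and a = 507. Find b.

a·b = gcd·lcm = 169·2028 = 342732, so b = 342732/507 = 676.

676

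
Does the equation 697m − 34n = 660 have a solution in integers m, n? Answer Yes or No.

gcd(697, 34): 697 = 20·34 + 17; 34 = 2·17 + 0 → 17
17 does not divide 660, so a solution does not exist.

No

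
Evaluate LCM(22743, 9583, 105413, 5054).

684973674

lcm(22743, 9583) = 22743·9583/gcd = 217946169/7 = 31135167
lcm(31135167, 105413) = 31135167·105413/gcd = 3282051358971/9583 = 342486837
lcm(342486837, 5054) = 342486837·5054/gcd = 1730928474198/2527 = 684973674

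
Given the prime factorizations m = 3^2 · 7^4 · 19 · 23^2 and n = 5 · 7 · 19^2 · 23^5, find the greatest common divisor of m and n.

min exponent per shared prime: 7 · 19 · 23^2 = 70357

70357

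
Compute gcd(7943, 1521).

Euclid: 7943 = 5·1521 + 338; 1521 = 4·338 + 169; 338 = 2·169 + 0. Last nonzero remainder: 169.

169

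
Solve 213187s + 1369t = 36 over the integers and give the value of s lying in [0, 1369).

Reduce mod 1369: 213187s ≡ 36 (mod 1369). With g = gcd(213187, 1369) = 1 dividing 36, divide through: 213187s ≡ 36 (mod 1369).
Since gcd(213187, 1369) = 1, s ≡ 36·(213187)⁻¹ ≡ 127 (mod 1369). Smallest non-negative: 127.

127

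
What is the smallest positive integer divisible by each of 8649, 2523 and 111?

8649 = 3² · 31²; 2523 = 3 · 29²; 111 = 3 · 37
lcm takes max exponent of each prime: 3² · 29² · 31² · 37 = 269130933

269130933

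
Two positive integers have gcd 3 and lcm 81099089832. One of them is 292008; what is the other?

833187

p·q = gcd·lcm = 3·81099089832 = 243297269496, so q = 243297269496/292008 = 833187.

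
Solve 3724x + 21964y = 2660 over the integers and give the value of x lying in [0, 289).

42

gcd(3724, 21964) = 76 (Euclid: 21964 = 5·3724 + 3344; 3724 = 1·3344 + 380; 3344 = 8·380 + 304; 380 = 1·304 + 76; 304 = 4·76 + 0), and 76 | 2660.
Extended Euclid: 3724·(59) + 21964·(-10) = 76. Scale by 35: x₀ = 2065.
General solution x = x₀ + 289t; reducing mod 289 gives x = 42 (and y = -7).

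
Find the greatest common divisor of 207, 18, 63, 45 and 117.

9

gcd(207, 18): 207 = 11·18 + 9; 18 = 2·9 + 0 → 9
gcd(9, 63): 63 = 7·9 + 0 → 9
gcd(9, 45): 45 = 5·9 + 0 → 9
gcd(9, 117): 117 = 13·9 + 0 → 9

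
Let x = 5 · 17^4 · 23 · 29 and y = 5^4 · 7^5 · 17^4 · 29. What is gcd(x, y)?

12110545

min exponent per shared prime: 5 · 17^4 · 29 = 12110545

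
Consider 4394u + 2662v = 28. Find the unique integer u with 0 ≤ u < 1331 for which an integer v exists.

956

Reduce mod 2662: 4394u ≡ 28 (mod 2662). With g = gcd(4394, 2662) = 2 dividing 28, divide through: 2197u ≡ 14 (mod 1331).
Since gcd(2197, 1331) = 1, u ≡ 14·(2197)⁻¹ ≡ 956 (mod 1331). Smallest non-negative: 956.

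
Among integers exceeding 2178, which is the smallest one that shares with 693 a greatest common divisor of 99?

693 = 99·7. Any t with gcd(t, 693) = 99 is a multiple of 99, say 99s, with s coprime to 7.
Need s > 2178/99, so s ≥ 23. First s ≥ 23 with gcd(s, 7) = 1 is s = 23. Thus t = 99·23 = 2277.

2277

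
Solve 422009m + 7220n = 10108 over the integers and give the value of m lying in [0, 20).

gcd(422009, 7220) = 361 (Euclid: 422009 = 58·7220 + 3249; 7220 = 2·3249 + 722; 3249 = 4·722 + 361; 722 = 2·361 + 0), and 361 | 10108.
Extended Euclid: 422009·(9) + 7220·(-526) = 361. Scale by 28: m₀ = 252.
General solution m = m₀ + 20t; reducing mod 20 gives m = 12 (and n = -700).

12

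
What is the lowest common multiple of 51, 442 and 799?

62322

51 = 3 · 17; 442 = 2 · 13 · 17; 799 = 17 · 47
lcm takes max exponent of each prime: 2 · 3 · 13 · 17 · 47 = 62322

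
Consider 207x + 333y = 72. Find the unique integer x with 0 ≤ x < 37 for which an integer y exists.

10

Euclid: 333 = 1·207 + 126; 207 = 1·126 + 81; 126 = 1·81 + 45; 81 = 1·45 + 36; 45 = 1·36 + 9; 36 = 4·9 + 0 → gcd = 9; 72 = 9·8.
Back-substitution yields 207·(-8) + 333·(5) = 9, so one solution is x = -8·8 = -64, y = 5·8 = 40.
Solutions in x differ by 333/9 = 37; the one in [0, 37) is -64 mod 37 = 10.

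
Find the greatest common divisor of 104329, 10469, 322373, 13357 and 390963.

104329 = 17² · 19²; 10469 = 19² · 29; 322373 = 19³ · 47; 13357 = 19² · 37; 390963 = 3 · 19⁴
gcd takes min exponent of each prime: 19² = 361

361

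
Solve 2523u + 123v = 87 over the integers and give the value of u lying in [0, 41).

17

Euclid: 2523 = 20·123 + 63; 123 = 1·63 + 60; 63 = 1·60 + 3; 60 = 20·3 + 0 → gcd = 3; 87 = 3·29.
Back-substitution yields 2523·(2) + 123·(-41) = 3, so one solution is u = 2·29 = 58, v = -41·29 = -1189.
Solutions in u differ by 123/3 = 41; the one in [0, 41) is 58 mod 41 = 17.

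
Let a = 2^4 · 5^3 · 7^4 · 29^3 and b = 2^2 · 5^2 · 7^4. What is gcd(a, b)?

240100

min exponent per shared prime: 2^2 · 5^2 · 7^4 = 240100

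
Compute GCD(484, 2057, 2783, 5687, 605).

gcd(484, 2057): 2057 = 4·484 + 121; 484 = 4·121 + 0 → 121
gcd(121, 2783): 2783 = 23·121 + 0 → 121
gcd(121, 5687): 5687 = 47·121 + 0 → 121
gcd(121, 605): 605 = 5·121 + 0 → 121

121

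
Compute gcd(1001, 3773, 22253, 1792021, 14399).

1001 = 7 · 11 · 13; 3773 = 7³ · 11; 22253 = 7 · 11 · 17²; 1792021 = 7 · 11 · 17 · 37²; 14399 = 7 · 11² · 17
gcd takes min exponent of each prime: 7 · 11 = 77

77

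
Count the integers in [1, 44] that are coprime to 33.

27

33 = 3·11. Inclusion–exclusion on these primes:
44 − ⌊44/3⌋ − ⌊44/11⌋ + ⌊44/33⌋ = 27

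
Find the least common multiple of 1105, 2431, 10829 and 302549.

815369555

lcm(1105, 2431) = 1105·2431/gcd = 2686255/221 = 12155
lcm(12155, 10829) = 12155·10829/gcd = 131626495/221 = 595595
lcm(595595, 302549) = 595595·302549/gcd = 180196671655/221 = 815369555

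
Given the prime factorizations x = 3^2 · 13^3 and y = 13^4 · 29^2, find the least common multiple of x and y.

max exponent per prime: 3^2 · 13^4 · 29^2 = 216178209

216178209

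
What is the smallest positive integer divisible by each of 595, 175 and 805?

595 = 5 · 7 · 17; 175 = 5² · 7; 805 = 5 · 7 · 23
lcm takes max exponent of each prime: 5² · 7 · 17 · 23 = 68425

68425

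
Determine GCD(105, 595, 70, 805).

105 = 3 · 5 · 7; 595 = 5 · 7 · 17; 70 = 2 · 5 · 7; 805 = 5 · 7 · 23
gcd takes min exponent of each prime: 5 · 7 = 35

35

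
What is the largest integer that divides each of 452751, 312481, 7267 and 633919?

gcd(452751, 312481): 452751 = 1·312481 + 140270; 312481 = 2·140270 + 31941; 140270 = 4·31941 + 12506; 31941 = 2·12506 + 6929; 12506 = 1·6929 + 5577; 6929 = 1·5577 + 1352; 5577 = 4·1352 + 169; 1352 = 8·169 + 0 → 169
gcd(169, 7267): 7267 = 43·169 + 0 → 169
gcd(169, 633919): 633919 = 3751·169 + 0 → 169

169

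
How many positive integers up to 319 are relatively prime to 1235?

224

Prime factors of 1235: 5, 13, 19. Count integers ≤ 319 divisible by none of them.
By inclusion–exclusion: 319 − ⌊319/5⌋ − ⌊319/13⌋ − ⌊319/19⌋ + ⌊319/65⌋ + ⌊319/95⌋ + ⌊319/247⌋ − ⌊319/1235⌋ = 224.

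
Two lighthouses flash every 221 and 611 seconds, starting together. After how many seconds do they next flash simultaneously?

10387

221 = 13 · 17; 611 = 13 · 47
max exponents: 13 · 17 · 47 = 10387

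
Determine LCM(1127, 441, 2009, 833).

lcm(1127, 441) = 1127·441/gcd = 497007/49 = 10143
lcm(10143, 2009) = 10143·2009/gcd = 20377287/49 = 415863
lcm(415863, 833) = 415863·833/gcd = 346413879/49 = 7069671

7069671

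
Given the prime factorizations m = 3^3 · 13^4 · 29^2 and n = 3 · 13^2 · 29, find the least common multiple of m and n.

max exponent per prime: 3^3 · 13^4 · 29^2 = 648534627

648534627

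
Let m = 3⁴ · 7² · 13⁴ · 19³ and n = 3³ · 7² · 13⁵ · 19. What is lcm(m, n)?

max exponent per prime: 3⁴ · 7² · 13⁵ · 19³ = 10107847088703

10107847088703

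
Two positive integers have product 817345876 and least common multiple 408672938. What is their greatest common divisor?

2

From gcd × lcm = mn: gcd = 817345876 / 408672938 = 2.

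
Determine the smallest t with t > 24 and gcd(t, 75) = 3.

27

gcd(t, 75) = 3 forces 3 | t; write t = 3s. Then gcd(3s, 3·25) = 3·gcd(s, 25), so need gcd(s, 25) = 1.
3s > 24 gives s ≥ 9. The least s ≥ 9 coprime to 25 is 9, so t = 3·9 = 27.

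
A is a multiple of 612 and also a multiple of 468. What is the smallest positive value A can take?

gcd first: 612 = 1·468 + 144; 468 = 3·144 + 36; 144 = 4·36 + 0 → gcd = 36
lcm = 612·468/gcd = 286416/36 = 7956

7956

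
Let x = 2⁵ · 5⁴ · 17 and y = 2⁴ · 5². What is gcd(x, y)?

min exponent per shared prime: 2⁴ · 5² = 400

400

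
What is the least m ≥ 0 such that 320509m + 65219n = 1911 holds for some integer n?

455

Euclid: 320509 = 4·65219 + 59633; 65219 = 1·59633 + 5586; 59633 = 10·5586 + 3773; 5586 = 1·3773 + 1813; 3773 = 2·1813 + 147; 1813 = 12·147 + 49; 147 = 3·49 + 0 → gcd = 49; 1911 = 49·39.
Back-substitution yields 320509·(-432) + 65219·(2123) = 49, so one solution is m = -432·39 = -16848, n = 2123·39 = 82797.
Solutions in m differ by 65219/49 = 1331; the one in [0, 1331) is -16848 mod 1331 = 455.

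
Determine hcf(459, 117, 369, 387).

gcd(459, 117): 459 = 3·117 + 108; 117 = 1·108 + 9; 108 = 12·9 + 0 → 9
gcd(9, 369): 369 = 41·9 + 0 → 9
gcd(9, 387): 387 = 43·9 + 0 → 9

9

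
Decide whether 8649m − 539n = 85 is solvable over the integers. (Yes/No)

By Bézout, 8649m − 539n = 85 has integer solutions iff gcd(8649, 539) | 85.
Euclid: 8649 = 16·539 + 25; 539 = 21·25 + 14; 25 = 1·14 + 11; 14 = 1·11 + 3; 11 = 3·3 + 2; 3 = 1·2 + 1; 2 = 2·1 + 0. gcd = 1; 85 mod 1 = 0. Yes.

Yes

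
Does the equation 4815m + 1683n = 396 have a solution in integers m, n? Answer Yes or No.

By Bézout, 4815m + 1683n = 396 has integer solutions iff gcd(4815, 1683) | 396.
Euclid: 4815 = 2·1683 + 1449; 1683 = 1·1449 + 234; 1449 = 6·234 + 45; 234 = 5·45 + 9; 45 = 5·9 + 0. gcd = 9; 396 mod 9 = 0. Yes.

Yes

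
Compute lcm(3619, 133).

gcd first: 3619 = 27·133 + 28; 133 = 4·28 + 21; 28 = 1·21 + 7; 21 = 3·7 + 0 → gcd = 7
lcm = 3619·133/gcd = 481327/7 = 68761

68761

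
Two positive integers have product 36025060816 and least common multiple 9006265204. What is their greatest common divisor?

4

gcd·lcm = product, so gcd = 36025060816/9006265204 = 4.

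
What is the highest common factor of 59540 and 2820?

59540 = 2² · 5 · 13 · 229
2820 = 2² · 3 · 5 · 47
Common: 2² · 5 = 20

20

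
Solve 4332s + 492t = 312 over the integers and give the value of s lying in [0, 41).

7

Reduce mod 492: 4332s ≡ 312 (mod 492). With g = gcd(4332, 492) = 12 dividing 312, divide through: 361s ≡ 26 (mod 41).
Since gcd(361, 41) = 1, s ≡ 26·(361)⁻¹ ≡ 7 (mod 41). Smallest non-negative: 7.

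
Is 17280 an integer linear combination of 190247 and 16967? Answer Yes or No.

No

By Bézout, 190247u + 16967v = 17280 has integer solutions iff gcd(190247, 16967) | 17280.
Euclid: 190247 = 11·16967 + 3610; 16967 = 4·3610 + 2527; 3610 = 1·2527 + 1083; 2527 = 2·1083 + 361; 1083 = 3·361 + 0. gcd = 361; 17280 mod 361 = 313. No.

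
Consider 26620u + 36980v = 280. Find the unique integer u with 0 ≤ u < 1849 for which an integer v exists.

1799

Euclid: 36980 = 1·26620 + 10360; 26620 = 2·10360 + 5900; 10360 = 1·5900 + 4460; 5900 = 1·4460 + 1440; 4460 = 3·1440 + 140; 1440 = 10·140 + 40; 140 = 3·40 + 20; 40 = 2·20 + 0 → gcd = 20; 280 = 20·14.
Back-substitution yields 26620·(-796) + 36980·(573) = 20, so one solution is u = -796·14 = -11144, v = 573·14 = 8022.
Solutions in u differ by 36980/20 = 1849; the one in [0, 1849) is -11144 mod 1849 = 1799.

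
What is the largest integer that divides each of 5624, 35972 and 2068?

4

gcd(5624, 35972): 35972 = 6·5624 + 2228; 5624 = 2·2228 + 1168; 2228 = 1·1168 + 1060; 1168 = 1·1060 + 108; 1060 = 9·108 + 88; 108 = 1·88 + 20; 88 = 4·20 + 8; 20 = 2·8 + 4; 8 = 2·4 + 0 → 4
gcd(4, 2068): 2068 = 517·4 + 0 → 4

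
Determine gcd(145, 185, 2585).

5

gcd(145, 185): 185 = 1·145 + 40; 145 = 3·40 + 25; 40 = 1·25 + 15; 25 = 1·15 + 10; 15 = 1·10 + 5; 10 = 2·5 + 0 → 5
gcd(5, 2585): 2585 = 517·5 + 0 → 5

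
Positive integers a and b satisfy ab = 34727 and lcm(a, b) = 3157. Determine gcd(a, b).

From gcd × lcm = ab: gcd = 34727 / 3157 = 11.

11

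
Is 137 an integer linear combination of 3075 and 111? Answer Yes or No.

By Bézout, 3075u + 111v = 137 has integer solutions iff gcd(3075, 111) | 137.
Euclid: 3075 = 27·111 + 78; 111 = 1·78 + 33; 78 = 2·33 + 12; 33 = 2·12 + 9; 12 = 1·9 + 3; 9 = 3·3 + 0. gcd = 3; 137 mod 3 = 2. No.

No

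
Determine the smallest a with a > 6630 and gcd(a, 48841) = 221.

Multiples of 221 above 6630: 221·31, 221·32, … . Need the cofactor coprime to 48841/221 = 221.
Checking s = 31, 32, … the first with gcd(s, 221) = 1 is s = 31, giving 6851.

6851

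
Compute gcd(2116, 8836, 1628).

2116 = 2² · 23²; 8836 = 2² · 47²; 1628 = 2² · 11 · 37
gcd takes min exponent of each prime: 2² = 4

4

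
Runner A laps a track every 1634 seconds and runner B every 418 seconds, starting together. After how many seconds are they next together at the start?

17974

gcd first: 1634 = 3·418 + 380; 418 = 1·380 + 38; 380 = 10·38 + 0 → gcd = 38
lcm = 1634·418/gcd = 683012/38 = 17974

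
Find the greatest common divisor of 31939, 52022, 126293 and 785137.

19

gcd(31939, 52022): 52022 = 1·31939 + 20083; 31939 = 1·20083 + 11856; 20083 = 1·11856 + 8227; 11856 = 1·8227 + 3629; 8227 = 2·3629 + 969; 3629 = 3·969 + 722; 969 = 1·722 + 247; 722 = 2·247 + 228; 247 = 1·228 + 19; 228 = 12·19 + 0 → 19
gcd(19, 126293): 126293 = 6647·19 + 0 → 19
gcd(19, 785137): 785137 = 41323·19 + 0 → 19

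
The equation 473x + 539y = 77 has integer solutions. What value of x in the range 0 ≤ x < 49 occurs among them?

7

gcd(473, 539) = 11 (Euclid: 539 = 1·473 + 66; 473 = 7·66 + 11; 66 = 6·11 + 0), and 11 | 77.
Extended Euclid: 473·(8) + 539·(-7) = 11. Scale by 7: x₀ = 56.
General solution x = x₀ + 49t; reducing mod 49 gives x = 7 (and y = -6).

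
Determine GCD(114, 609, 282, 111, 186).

3

114 = 2 · 3 · 19; 609 = 3 · 7 · 29; 282 = 2 · 3 · 47; 111 = 3 · 37; 186 = 2 · 3 · 31
gcd takes min exponent of each prime: 3 = 3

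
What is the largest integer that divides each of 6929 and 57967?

Euclid: 57967 = 8·6929 + 2535; 6929 = 2·2535 + 1859; 2535 = 1·1859 + 676; 1859 = 2·676 + 507; 676 = 1·507 + 169; 507 = 3·169 + 0. Last nonzero remainder: 169.

169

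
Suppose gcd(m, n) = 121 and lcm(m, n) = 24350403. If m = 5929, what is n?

496947

m·n = gcd·lcm = 121·24350403 = 2946398763, so n = 2946398763/5929 = 496947.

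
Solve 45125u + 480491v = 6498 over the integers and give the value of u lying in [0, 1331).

1033

Reduce mod 480491: 45125u ≡ 6498 (mod 480491). With g = gcd(45125, 480491) = 361 dividing 6498, divide through: 125u ≡ 18 (mod 1331).
Since gcd(125, 1331) = 1, u ≡ 18·(125)⁻¹ ≡ 1033 (mod 1331). Smallest non-negative: 1033.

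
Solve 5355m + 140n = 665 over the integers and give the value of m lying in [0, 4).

gcd(5355, 140) = 35 (Euclid: 5355 = 38·140 + 35; 140 = 4·35 + 0), and 35 | 665.
Extended Euclid: 5355·(1) + 140·(-38) = 35. Scale by 19: m₀ = 19.
General solution m = m₀ + 4t; reducing mod 4 gives m = 3 (and n = -110).

3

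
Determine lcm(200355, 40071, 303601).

168498555

lcm(200355, 40071) = 200355·40071/gcd = 8028425205/40071 = 200355
lcm(200355, 303601) = 200355·303601/gcd = 60827978355/361 = 168498555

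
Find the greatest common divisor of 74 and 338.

74 = 2 · 37
338 = 2 · 13²
Common: 2 = 2

2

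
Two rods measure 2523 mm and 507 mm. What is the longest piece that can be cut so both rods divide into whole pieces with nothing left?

Euclid: 2523 = 4·507 + 495; 507 = 1·495 + 12; 495 = 41·12 + 3; 12 = 4·3 + 0. Last nonzero remainder: 3.

3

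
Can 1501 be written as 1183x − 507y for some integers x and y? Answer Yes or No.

gcd(1183, 507): 1183 = 2·507 + 169; 507 = 3·169 + 0 → 169
169 does not divide 1501, so a solution does not exist.

No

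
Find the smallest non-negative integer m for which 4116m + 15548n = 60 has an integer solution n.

170

gcd(4116, 15548) = 4 (Euclid: 15548 = 3·4116 + 3200; 4116 = 1·3200 + 916; 3200 = 3·916 + 452; 916 = 2·452 + 12; 452 = 37·12 + 8; 12 = 1·8 + 4; 8 = 2·4 + 0), and 4 | 60.
Extended Euclid: 4116·(1307) + 15548·(-346) = 4. Scale by 15: m₀ = 19605.
General solution m = m₀ + 3887t; reducing mod 3887 gives m = 170 (and n = -45).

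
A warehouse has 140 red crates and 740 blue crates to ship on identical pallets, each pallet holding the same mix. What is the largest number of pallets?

20

Euclid: 740 = 5·140 + 40; 140 = 3·40 + 20; 40 = 2·20 + 0. Last nonzero remainder: 20.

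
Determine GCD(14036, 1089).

14036 = 2² · 11² · 29
1089 = 3² · 11²
Common: 11² = 121

121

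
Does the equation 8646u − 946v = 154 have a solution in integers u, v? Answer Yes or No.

gcd(8646, 946): 8646 = 9·946 + 132; 946 = 7·132 + 22; 132 = 6·22 + 0 → 22
22 divides 154, so a solution exists.

Yes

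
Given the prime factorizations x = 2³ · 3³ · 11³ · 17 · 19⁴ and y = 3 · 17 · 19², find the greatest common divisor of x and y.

min exponent per shared prime: 3 · 17 · 19² = 18411

18411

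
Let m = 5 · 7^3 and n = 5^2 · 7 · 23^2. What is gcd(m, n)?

min exponent per shared prime: 5 · 7 = 35

35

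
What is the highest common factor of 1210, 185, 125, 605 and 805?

5

gcd(1210, 185): 1210 = 6·185 + 100; 185 = 1·100 + 85; 100 = 1·85 + 15; 85 = 5·15 + 10; 15 = 1·10 + 5; 10 = 2·5 + 0 → 5
gcd(5, 125): 125 = 25·5 + 0 → 5
gcd(5, 605): 605 = 121·5 + 0 → 5
gcd(5, 805): 805 = 161·5 + 0 → 5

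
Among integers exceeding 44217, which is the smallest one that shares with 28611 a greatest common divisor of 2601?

46818

gcd(x, 28611) = 2601 forces 2601 | x; write x = 2601s. Then gcd(2601s, 2601·11) = 2601·gcd(s, 11), so need gcd(s, 11) = 1.
2601s > 44217 gives s ≥ 18. The least s ≥ 18 coprime to 11 is 18, so x = 2601·18 = 46818.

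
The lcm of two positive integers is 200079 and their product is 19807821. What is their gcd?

99

gcd·lcm = product, so gcd = 19807821/200079 = 99.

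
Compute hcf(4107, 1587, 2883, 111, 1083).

4107 = 3 · 37²; 1587 = 3 · 23²; 2883 = 3 · 31²; 111 = 3 · 37; 1083 = 3 · 19²
gcd takes min exponent of each prime: 3 = 3

3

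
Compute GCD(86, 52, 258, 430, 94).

2

gcd(86, 52): 86 = 1·52 + 34; 52 = 1·34 + 18; 34 = 1·18 + 16; 18 = 1·16 + 2; 16 = 8·2 + 0 → 2
gcd(2, 258): 258 = 129·2 + 0 → 2
gcd(2, 430): 430 = 215·2 + 0 → 2
gcd(2, 94): 94 = 47·2 + 0 → 2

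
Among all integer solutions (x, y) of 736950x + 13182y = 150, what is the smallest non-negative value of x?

gcd(736950, 13182) = 6 (Euclid: 736950 = 55·13182 + 11940; 13182 = 1·11940 + 1242; 11940 = 9·1242 + 762; 1242 = 1·762 + 480; 762 = 1·480 + 282; 480 = 1·282 + 198; 282 = 1·198 + 84; 198 = 2·84 + 30; 84 = 2·30 + 24; 30 = 1·24 + 6; 24 = 4·6 + 0), and 6 | 150.
Extended Euclid: 736950·(-467) + 13182·(26108) = 6. Scale by 25: x₀ = -11675.
General solution x = x₀ + 2197t; reducing mod 2197 gives x = 1507 (and y = -84250).

1507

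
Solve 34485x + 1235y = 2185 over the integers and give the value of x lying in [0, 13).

Reduce mod 1235: 34485x ≡ 2185 (mod 1235). With g = gcd(34485, 1235) = 95 dividing 2185, divide through: 363x ≡ 23 (mod 13).
Since gcd(363, 13) = 1, x ≡ 23·(363)⁻¹ ≡ 3 (mod 13). Smallest non-negative: 3.

3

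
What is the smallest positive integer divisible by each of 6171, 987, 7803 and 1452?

lcm(6171, 987) = 6171·987/gcd = 6090777/3 = 2030259
lcm(2030259, 7803) = 2030259·7803/gcd = 15842110977/51 = 310629627
lcm(310629627, 1452) = 310629627·1452/gcd = 451034218404/363 = 1242518508

1242518508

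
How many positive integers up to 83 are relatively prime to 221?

73

Prime factors of 221: 13, 17. Count integers ≤ 83 divisible by none of them.
By inclusion–exclusion: 83 − ⌊83/13⌋ − ⌊83/17⌋ + ⌊83/221⌋ = 73.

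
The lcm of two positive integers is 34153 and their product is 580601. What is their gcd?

gcd·lcm = product, so gcd = 580601/34153 = 17.

17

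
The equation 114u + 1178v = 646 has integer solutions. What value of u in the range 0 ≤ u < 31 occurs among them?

Euclid: 1178 = 10·114 + 38; 114 = 3·38 + 0 → gcd = 38; 646 = 38·17.
Back-substitution yields 114·(-10) + 1178·(1) = 38, so one solution is u = -10·17 = -170, v = 1·17 = 17.
Solutions in u differ by 1178/38 = 31; the one in [0, 31) is -170 mod 31 = 16.

16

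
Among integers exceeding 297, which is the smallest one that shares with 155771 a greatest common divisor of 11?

319

Multiples of 11 above 297: 11·28, 11·29, … . Need the cofactor coprime to 155771/11 = 14161.
Checking s = 28, 29, … the first with gcd(s, 14161) = 1 is s = 29, giving 319.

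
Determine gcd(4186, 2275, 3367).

gcd(4186, 2275): 4186 = 1·2275 + 1911; 2275 = 1·1911 + 364; 1911 = 5·364 + 91; 364 = 4·91 + 0 → 91
gcd(91, 3367): 3367 = 37·91 + 0 → 91

91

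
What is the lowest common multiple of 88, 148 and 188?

153032

lcm(88, 148) = 88·148/gcd = 13024/4 = 3256
lcm(3256, 188) = 3256·188/gcd = 612128/4 = 153032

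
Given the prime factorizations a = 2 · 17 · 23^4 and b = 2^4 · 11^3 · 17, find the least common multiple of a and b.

max exponent per prime: 2^4 · 11^3 · 17 · 23^4 = 101311396912

101311396912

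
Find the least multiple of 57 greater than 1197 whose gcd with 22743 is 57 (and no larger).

1254

Multiples of 57 above 1197: 57·22, 57·23, … . Need the cofactor coprime to 22743/57 = 399.
Checking s = 22, 23, … the first with gcd(s, 399) = 1 is s = 22, giving 1254.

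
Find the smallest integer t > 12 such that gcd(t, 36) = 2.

14

gcd(t, 36) = 2 forces 2 | t; write t = 2s. Then gcd(2s, 2·18) = 2·gcd(s, 18), so need gcd(s, 18) = 1.
2s > 12 gives s ≥ 7. The least s ≥ 7 coprime to 18 is 7, so t = 2·7 = 14.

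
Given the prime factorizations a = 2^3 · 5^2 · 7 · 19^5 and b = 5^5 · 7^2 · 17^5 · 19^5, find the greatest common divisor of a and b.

433317325

min exponent per shared prime: 5^2 · 7 · 19^5 = 433317325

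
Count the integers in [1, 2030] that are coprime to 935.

935 = 5·11·17. Inclusion–exclusion on these primes:
2030 − ⌊2030/5⌋ − ⌊2030/11⌋ − ⌊2030/17⌋ + ⌊2030/55⌋ + ⌊2030/85⌋ + ⌊2030/187⌋ − ⌊2030/935⌋ = 1388

1388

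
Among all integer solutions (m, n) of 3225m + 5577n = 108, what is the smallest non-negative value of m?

gcd(3225, 5577) = 3 (Euclid: 5577 = 1·3225 + 2352; 3225 = 1·2352 + 873; 2352 = 2·873 + 606; 873 = 1·606 + 267; 606 = 2·267 + 72; 267 = 3·72 + 51; 72 = 1·51 + 21; 51 = 2·21 + 9; 21 = 2·9 + 3; 9 = 3·3 + 0), and 3 | 108.
Extended Euclid: 3225·(-543) + 5577·(314) = 3. Scale by 36: m₀ = -19548.
General solution m = m₀ + 1859t; reducing mod 1859 gives m = 901 (and n = -521).

901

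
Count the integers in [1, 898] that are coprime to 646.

646 = 2·17·19. Inclusion–exclusion on these primes:
898 − ⌊898/2⌋ − ⌊898/17⌋ − ⌊898/19⌋ + ⌊898/34⌋ + ⌊898/38⌋ + ⌊898/323⌋ − ⌊898/646⌋ = 400

400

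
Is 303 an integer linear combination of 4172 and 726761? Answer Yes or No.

gcd(4172, 726761): 726761 = 174·4172 + 833; 4172 = 5·833 + 7; 833 = 119·7 + 0 → 7
7 does not divide 303, so a solution does not exist.

No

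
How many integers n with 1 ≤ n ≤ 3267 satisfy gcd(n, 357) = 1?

357 = 3·7·17. Inclusion–exclusion on these primes:
3267 − ⌊3267/3⌋ − ⌊3267/7⌋ − ⌊3267/17⌋ + ⌊3267/21⌋ + ⌊3267/51⌋ + ⌊3267/119⌋ − ⌊3267/357⌋ = 1757

1757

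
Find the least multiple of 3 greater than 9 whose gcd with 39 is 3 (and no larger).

39 = 3·13. Any t with gcd(t, 39) = 3 is a multiple of 3, say 3s, with s coprime to 13.
Need s > 9/3, so s ≥ 4. First s ≥ 4 with gcd(s, 13) = 1 is s = 4. Thus t = 3·4 = 12.

12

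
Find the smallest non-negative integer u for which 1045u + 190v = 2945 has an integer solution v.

Reduce mod 190: 1045u ≡ 2945 (mod 190). With g = gcd(1045, 190) = 95 dividing 2945, divide through: 11u ≡ 31 (mod 2).
Since gcd(11, 2) = 1, u ≡ 31·(11)⁻¹ ≡ 1 (mod 2). Smallest non-negative: 1.

1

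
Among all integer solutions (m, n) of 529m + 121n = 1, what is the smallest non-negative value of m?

Reduce mod 121: 529m ≡ 1 (mod 121). With g = gcd(529, 121) = 1 dividing 1, divide through: 529m ≡ 1 (mod 121).
Since gcd(529, 121) = 1, m ≡ 1·(529)⁻¹ ≡ 78 (mod 121). Smallest non-negative: 78.

78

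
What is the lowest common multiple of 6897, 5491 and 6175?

lcm(6897, 5491) = 6897·5491/gcd = 37871427/19 = 1993233
lcm(1993233, 6175) = 1993233·6175/gcd = 12308213775/19 = 647800725

647800725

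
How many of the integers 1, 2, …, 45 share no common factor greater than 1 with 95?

95 = 5·19. Inclusion–exclusion on these primes:
45 − ⌊45/5⌋ − ⌊45/19⌋ + ⌊45/95⌋ = 34

34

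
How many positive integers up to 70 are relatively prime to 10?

10 = 2·5. Inclusion–exclusion on these primes:
70 − ⌊70/2⌋ − ⌊70/5⌋ + ⌊70/10⌋ = 28

28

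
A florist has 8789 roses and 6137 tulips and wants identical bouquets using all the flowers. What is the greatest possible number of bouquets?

17

8789 = 11 · 17 · 47
6137 = 17 · 19²
Common: 17 = 17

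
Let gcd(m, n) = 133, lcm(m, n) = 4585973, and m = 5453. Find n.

Using mn = gcd(m,n)·lcm(m,n) = 133·4585973 = 609934409, we get n = 609934409/5453 = 111853.

111853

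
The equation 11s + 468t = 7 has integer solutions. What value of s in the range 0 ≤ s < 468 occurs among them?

341

Reduce mod 468: 11s ≡ 7 (mod 468). With g = gcd(11, 468) = 1 dividing 7, divide through: 11s ≡ 7 (mod 468).
Since gcd(11, 468) = 1, s ≡ 7·(11)⁻¹ ≡ 341 (mod 468). Smallest non-negative: 341.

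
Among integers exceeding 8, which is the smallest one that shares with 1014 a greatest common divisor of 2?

1014 = 2·507. Any t with gcd(t, 1014) = 2 is a multiple of 2, say 2s, with s coprime to 507.
Need s > 8/2, so s ≥ 5. First s ≥ 5 with gcd(s, 507) = 1 is s = 5. Thus t = 2·5 = 10.

10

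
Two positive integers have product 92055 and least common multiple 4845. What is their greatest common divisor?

19

From gcd × lcm = pq: gcd = 92055 / 4845 = 19.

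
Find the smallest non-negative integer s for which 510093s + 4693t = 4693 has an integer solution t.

Euclid: 510093 = 108·4693 + 3249; 4693 = 1·3249 + 1444; 3249 = 2·1444 + 361; 1444 = 4·361 + 0 → gcd = 361; 4693 = 361·13.
Back-substitution yields 510093·(3) + 4693·(-326) = 361, so one solution is s = 3·13 = 39, t = -326·13 = -4238.
Solutions in s differ by 4693/361 = 13; the one in [0, 13) is 39 mod 13 = 0.

0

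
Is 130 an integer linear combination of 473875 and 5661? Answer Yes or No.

No

gcd(473875, 5661): 473875 = 83·5661 + 4012; 5661 = 1·4012 + 1649; 4012 = 2·1649 + 714; 1649 = 2·714 + 221; 714 = 3·221 + 51; 221 = 4·51 + 17; 51 = 3·17 + 0 → 17
17 does not divide 130, so a solution does not exist.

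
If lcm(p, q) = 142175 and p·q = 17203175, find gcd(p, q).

gcd·lcm = product, so gcd = 17203175/142175 = 121.

121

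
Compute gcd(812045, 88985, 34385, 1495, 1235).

65

812045 = 5 · 13² · 31²; 88985 = 5 · 13 · 37²; 34385 = 5 · 13 · 23²; 1495 = 5 · 13 · 23; 1235 = 5 · 13 · 19
gcd takes min exponent of each prime: 5 · 13 = 65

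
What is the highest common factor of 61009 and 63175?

61009 = 13² · 19²
63175 = 5² · 7 · 19²
Common: 19² = 361

361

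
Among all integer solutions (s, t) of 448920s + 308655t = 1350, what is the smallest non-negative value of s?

5103

gcd(448920, 308655) = 45 (Euclid: 448920 = 1·308655 + 140265; 308655 = 2·140265 + 28125; 140265 = 4·28125 + 27765; 28125 = 1·27765 + 360; 27765 = 77·360 + 45; 360 = 8·45 + 0), and 45 | 1350.
Extended Euclid: 448920·(856) + 308655·(-1245) = 45. Scale by 30: s₀ = 25680.
General solution s = s₀ + 6859k; reducing mod 6859 gives s = 5103 (and t = -7422).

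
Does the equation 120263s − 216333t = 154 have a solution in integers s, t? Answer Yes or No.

No

gcd(120263, 216333): 216333 = 1·120263 + 96070; 120263 = 1·96070 + 24193; 96070 = 3·24193 + 23491; 24193 = 1·23491 + 702; 23491 = 33·702 + 325; 702 = 2·325 + 52; 325 = 6·52 + 13; 52 = 4·13 + 0 → 13
13 does not divide 154, so a solution does not exist.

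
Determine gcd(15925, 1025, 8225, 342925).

25

15925 = 5² · 7² · 13; 1025 = 5² · 41; 8225 = 5² · 7 · 47; 342925 = 5² · 11 · 29 · 43
gcd takes min exponent of each prime: 5² = 25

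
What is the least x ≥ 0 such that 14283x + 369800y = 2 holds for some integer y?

Reduce mod 369800: 14283x ≡ 2 (mod 369800). With g = gcd(14283, 369800) = 1 dividing 2, divide through: 14283x ≡ 2 (mod 369800).
Since gcd(14283, 369800) = 1, x ≡ 2·(14283)⁻¹ ≡ 92094 (mod 369800). Smallest non-negative: 92094.

92094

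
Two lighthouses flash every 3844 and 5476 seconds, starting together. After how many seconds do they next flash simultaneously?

5262436

gcd first: 5476 = 1·3844 + 1632; 3844 = 2·1632 + 580; 1632 = 2·580 + 472; 580 = 1·472 + 108; 472 = 4·108 + 40; 108 = 2·40 + 28; 40 = 1·28 + 12; 28 = 2·12 + 4; 12 = 3·4 + 0 → gcd = 4
lcm = 3844·5476/gcd = 21049744/4 = 5262436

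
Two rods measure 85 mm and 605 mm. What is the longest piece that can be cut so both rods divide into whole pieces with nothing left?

Euclid: 605 = 7·85 + 10; 85 = 8·10 + 5; 10 = 2·5 + 0. Last nonzero remainder: 5.

5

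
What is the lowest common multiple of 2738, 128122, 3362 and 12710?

2738 = 2 · 37²; 128122 = 2 · 29 · 47²; 3362 = 2 · 41²; 12710 = 2 · 5 · 31 · 41
lcm takes max exponent of each prime: 2 · 5 · 29 · 31 · 37² · 41² · 47² = 45701091134990

45701091134990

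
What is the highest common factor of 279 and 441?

279 = 3² · 31
441 = 3² · 7²
Common: 3² = 9

9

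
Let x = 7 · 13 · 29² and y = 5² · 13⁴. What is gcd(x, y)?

min exponent per shared prime: 13 = 13

13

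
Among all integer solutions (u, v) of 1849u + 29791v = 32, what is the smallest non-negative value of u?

16692

gcd(1849, 29791) = 1 (Euclid: 29791 = 16·1849 + 207; 1849 = 8·207 + 193; 207 = 1·193 + 14; 193 = 13·14 + 11; 14 = 1·11 + 3; 11 = 3·3 + 2; 3 = 1·2 + 1; 2 = 2·1 + 0), and 1 | 32.
Extended Euclid: 1849·(-10650) + 29791·(661) = 1. Scale by 32: u₀ = -340800.
General solution u = u₀ + 29791t; reducing mod 29791 gives u = 16692 (and v = -1036).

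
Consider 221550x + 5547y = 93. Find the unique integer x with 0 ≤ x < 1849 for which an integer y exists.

Reduce mod 5547: 221550x ≡ 93 (mod 5547). With g = gcd(221550, 5547) = 3 dividing 93, divide through: 73850x ≡ 31 (mod 1849).
Since gcd(73850, 1849) = 1, x ≡ 31·(73850)⁻¹ ≡ 151 (mod 1849). Smallest non-negative: 151.

151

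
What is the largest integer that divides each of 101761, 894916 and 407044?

121

101761 = 11² · 29²; 894916 = 2² · 11² · 43²; 407044 = 2² · 11² · 29²
gcd takes min exponent of each prime: 11² = 121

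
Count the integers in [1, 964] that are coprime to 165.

165 = 3·5·11. Inclusion–exclusion on these primes:
964 − ⌊964/3⌋ − ⌊964/5⌋ − ⌊964/11⌋ + ⌊964/15⌋ + ⌊964/33⌋ + ⌊964/55⌋ − ⌊964/165⌋ = 469

469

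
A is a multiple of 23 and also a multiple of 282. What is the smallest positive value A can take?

23 = 23; 282 = 2 · 3 · 47
max exponents: 2 · 3 · 23 · 47 = 6486

6486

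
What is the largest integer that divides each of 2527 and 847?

2527 = 7 · 19²
847 = 7 · 11²
Common: 7 = 7

7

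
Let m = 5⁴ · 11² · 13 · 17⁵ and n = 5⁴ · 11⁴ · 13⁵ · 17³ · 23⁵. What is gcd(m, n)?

4830093125

min exponent per shared prime: 5⁴ · 11² · 13 · 17³ = 4830093125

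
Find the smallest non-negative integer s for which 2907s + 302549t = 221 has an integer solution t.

17693

Reduce mod 302549: 2907s ≡ 221 (mod 302549). With g = gcd(2907, 302549) = 17 dividing 221, divide through: 171s ≡ 13 (mod 17797).
Since gcd(171, 17797) = 1, s ≡ 13·(171)⁻¹ ≡ 17693 (mod 17797). Smallest non-negative: 17693.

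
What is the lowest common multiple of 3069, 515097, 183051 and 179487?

1244849857713

3069 = 3² · 11 · 31; 515097 = 3² · 11³ · 43; 183051 = 3² · 11 · 43²; 179487 = 3² · 7² · 11 · 37
lcm takes max exponent of each prime: 3² · 7² · 11³ · 31 · 37 · 43² = 1244849857713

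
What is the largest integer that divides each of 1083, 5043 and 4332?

1083 = 3 · 19²; 5043 = 3 · 41²; 4332 = 2² · 3 · 19²
gcd takes min exponent of each prime: 3 = 3

3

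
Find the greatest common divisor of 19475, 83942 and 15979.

gcd(19475, 83942): 83942 = 4·19475 + 6042; 19475 = 3·6042 + 1349; 6042 = 4·1349 + 646; 1349 = 2·646 + 57; 646 = 11·57 + 19; 57 = 3·19 + 0 → 19
gcd(19, 15979): 15979 = 841·19 + 0 → 19

19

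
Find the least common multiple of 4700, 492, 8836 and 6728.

45701117400

4700 = 2² · 5² · 47; 492 = 2² · 3 · 41; 8836 = 2² · 47²; 6728 = 2³ · 29²
lcm takes max exponent of each prime: 2³ · 3 · 5² · 29² · 41 · 47² = 45701117400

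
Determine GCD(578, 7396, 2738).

2

578 = 2 · 17²; 7396 = 2² · 43²; 2738 = 2 · 37²
gcd takes min exponent of each prime: 2 = 2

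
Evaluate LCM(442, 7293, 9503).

627198

lcm(442, 7293) = 442·7293/gcd = 3223506/221 = 14586
lcm(14586, 9503) = 14586·9503/gcd = 138610758/221 = 627198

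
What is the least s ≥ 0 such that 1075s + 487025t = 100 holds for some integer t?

Euclid: 487025 = 453·1075 + 50; 1075 = 21·50 + 25; 50 = 2·25 + 0 → gcd = 25; 100 = 25·4.
Back-substitution yields 1075·(9514) + 487025·(-21) = 25, so one solution is s = 9514·4 = 38056, t = -21·4 = -84.
Solutions in s differ by 487025/25 = 19481; the one in [0, 19481) is 38056 mod 19481 = 18575.

18575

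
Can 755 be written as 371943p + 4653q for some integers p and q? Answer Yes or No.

By Bézout, 371943p + 4653q = 755 has integer solutions iff gcd(371943, 4653) | 755.
Euclid: 371943 = 79·4653 + 4356; 4653 = 1·4356 + 297; 4356 = 14·297 + 198; 297 = 1·198 + 99; 198 = 2·99 + 0. gcd = 99; 755 mod 99 = 62. No.

No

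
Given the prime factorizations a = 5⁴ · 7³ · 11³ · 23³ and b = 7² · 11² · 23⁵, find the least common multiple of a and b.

max exponent per prime: 5⁴ · 7³ · 11³ · 23⁵ = 1836501861761875

1836501861761875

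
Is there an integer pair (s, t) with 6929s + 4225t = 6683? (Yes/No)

No

gcd(6929, 4225): 6929 = 1·4225 + 2704; 4225 = 1·2704 + 1521; 2704 = 1·1521 + 1183; 1521 = 1·1183 + 338; 1183 = 3·338 + 169; 338 = 2·169 + 0 → 169
169 does not divide 6683, so a solution does not exist.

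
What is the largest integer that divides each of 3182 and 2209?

Euclid: 3182 = 1·2209 + 973; 2209 = 2·973 + 263; 973 = 3·263 + 184; 263 = 1·184 + 79; 184 = 2·79 + 26; 79 = 3·26 + 1; 26 = 26·1 + 0. Last nonzero remainder: 1.

1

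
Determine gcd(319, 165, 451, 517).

319 = 11 · 29; 165 = 3 · 5 · 11; 451 = 11 · 41; 517 = 11 · 47
gcd takes min exponent of each prime: 11 = 11

11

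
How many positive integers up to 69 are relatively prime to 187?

59

187 = 11·17. Inclusion–exclusion on these primes:
69 − ⌊69/11⌋ − ⌊69/17⌋ + ⌊69/187⌋ = 59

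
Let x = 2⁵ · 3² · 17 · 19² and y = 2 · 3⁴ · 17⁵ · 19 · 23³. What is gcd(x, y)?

5814

min exponent per shared prime: 2 · 3² · 17 · 19 = 5814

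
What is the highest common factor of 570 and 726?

570 = 2 · 3 · 5 · 19
726 = 2 · 3 · 11²
Common: 2 · 3 = 6

6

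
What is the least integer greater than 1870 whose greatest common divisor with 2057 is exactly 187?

gcd(x, 2057) = 187 forces 187 | x; write x = 187s. Then gcd(187s, 187·11) = 187·gcd(s, 11), so need gcd(s, 11) = 1.
187s > 1870 gives s ≥ 11. The least s ≥ 11 coprime to 11 is 12, so x = 187·12 = 2244.

2244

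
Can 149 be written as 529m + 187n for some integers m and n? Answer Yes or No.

Yes

gcd(529, 187): 529 = 2·187 + 155; 187 = 1·155 + 32; 155 = 4·32 + 27; 32 = 1·27 + 5; 27 = 5·5 + 2; 5 = 2·2 + 1; 2 = 2·1 + 0 → 1
1 divides 149, so a solution exists.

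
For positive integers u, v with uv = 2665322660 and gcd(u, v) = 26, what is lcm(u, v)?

For any two positive integers, gcd × lcm equals their product. Hence lcm = 2665322660 / 26 = 102512410.

102512410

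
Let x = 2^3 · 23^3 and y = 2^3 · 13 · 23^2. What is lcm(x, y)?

max exponent per prime: 2^3 · 13 · 23^3 = 1265368

1265368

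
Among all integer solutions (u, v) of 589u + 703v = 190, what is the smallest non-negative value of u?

Reduce mod 703: 589u ≡ 190 (mod 703). With g = gcd(589, 703) = 19 dividing 190, divide through: 31u ≡ 10 (mod 37).
Since gcd(31, 37) = 1, u ≡ 10·(31)⁻¹ ≡ 23 (mod 37). Smallest non-negative: 23.

23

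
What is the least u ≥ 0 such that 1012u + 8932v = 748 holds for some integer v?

Euclid: 8932 = 8·1012 + 836; 1012 = 1·836 + 176; 836 = 4·176 + 132; 176 = 1·132 + 44; 132 = 3·44 + 0 → gcd = 44; 748 = 44·17.
Back-substitution yields 1012·(53) + 8932·(-6) = 44, so one solution is u = 53·17 = 901, v = -6·17 = -102.
Solutions in u differ by 8932/44 = 203; the one in [0, 203) is 901 mod 203 = 89.

89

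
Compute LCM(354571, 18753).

949895709

354571 = 7 · 37³; 18753 = 3 · 7 · 19 · 47
max exponents: 3 · 7 · 19 · 37³ · 47 = 949895709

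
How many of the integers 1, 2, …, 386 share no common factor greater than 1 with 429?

Prime factors of 429: 3, 11, 13. Count integers ≤ 386 divisible by none of them.
By inclusion–exclusion: 386 − ⌊386/3⌋ − ⌊386/11⌋ − ⌊386/13⌋ + ⌊386/33⌋ + ⌊386/39⌋ + ⌊386/143⌋ − ⌊386/429⌋ = 216.

216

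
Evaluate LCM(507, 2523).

507 = 3 · 13²; 2523 = 3 · 29²
max exponents: 3 · 13² · 29² = 426387

426387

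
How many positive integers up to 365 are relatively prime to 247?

319

247 = 13·19. Inclusion–exclusion on these primes:
365 − ⌊365/13⌋ − ⌊365/19⌋ + ⌊365/247⌋ = 319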